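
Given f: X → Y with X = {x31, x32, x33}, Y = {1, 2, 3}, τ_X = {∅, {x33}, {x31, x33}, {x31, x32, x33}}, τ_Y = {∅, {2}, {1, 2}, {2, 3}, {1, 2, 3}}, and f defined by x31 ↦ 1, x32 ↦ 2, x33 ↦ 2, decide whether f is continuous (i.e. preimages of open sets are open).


f is NOT continuous.

Compute f^{-1}(U) for each U ∈ τ_Y:
  U = ∅: f^{-1}(U) = ∅ ∈ τ_X ✓.
  U = {2}: f^{-1}(U) = {x32, x33} ∉ τ_X ✗.
  U = {1, 2}: f^{-1}(U) = {x31, x32, x33} ∈ τ_X ✓.
  U = {2, 3}: f^{-1}(U) = {x32, x33} ∉ τ_X ✗.
  U = {1, 2, 3}: f^{-1}(U) = {x31, x32, x33} ∈ τ_X ✓.
Found U = {2} with f^{-1}(U) = {x32, x33} not in τ_X. Therefore f is NOT continuous.


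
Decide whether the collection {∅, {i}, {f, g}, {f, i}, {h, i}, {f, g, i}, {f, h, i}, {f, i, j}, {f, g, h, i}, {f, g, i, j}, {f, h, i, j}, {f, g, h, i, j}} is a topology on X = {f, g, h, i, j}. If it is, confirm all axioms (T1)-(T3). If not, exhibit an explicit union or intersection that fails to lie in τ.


τ is NOT a topology on X.

Axiom (T1): ∅ ∈ τ? Yes; X ∈ τ? Yes.
Axiom (T2/T3): check pairwise unions and intersections of members of τ.
Counterexample for (T3): {f, g} ∩ {f, i} = {f} ∉ τ. Therefore τ is NOT a topology.


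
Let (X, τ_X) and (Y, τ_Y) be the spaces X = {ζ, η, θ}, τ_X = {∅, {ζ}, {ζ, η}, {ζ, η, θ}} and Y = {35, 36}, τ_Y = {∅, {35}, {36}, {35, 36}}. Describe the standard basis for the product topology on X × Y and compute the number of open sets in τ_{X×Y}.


Basis B = {∅ × ∅, {ζ} × {35}, {ζ} × {36}, {ζ} × {35, 36}, {ζ, η} × {35}, {ζ, η} × {36}, {ζ, η, θ} × {35}, {ζ, η, θ} × {36}, {ζ, η} × {35, 36}, {ζ, η, θ} × {35, 36}}; |τ_{X×Y}| = 16.

Enumerate products U × V with U ∈ τ_X, V ∈ τ_Y (deduplicated):
  ∅ × ∅ = {} (∅)
  {ζ} × {35} = {(ζ,35)}
  {ζ} × {36} = {(ζ,36)}
  {ζ} × {35, 36} = {(ζ,35), (ζ,36)}
  {ζ, η} × {35} = {(ζ,35), (η,35)}
  {ζ, η} × {36} = {(ζ,36), (η,36)}
  {ζ, η, θ} × {35} = {(ζ,35), (η,35), (θ,35)}
  {ζ, η, θ} × {36} = {(ζ,36), (η,36), (θ,36)}
  {ζ, η} × {35, 36} = {(ζ,35), (ζ,36), (η,35), (η,36)}
  {ζ, η, θ} × {35, 36} = {(ζ,35), (ζ,36), (η,35), (η,36), (θ,35), (θ,36)}
These 10 distinct sets form the basis B.
Close under arbitrary unions to get τ_{X×Y}; counting gives |τ_{X×Y}| = 16.


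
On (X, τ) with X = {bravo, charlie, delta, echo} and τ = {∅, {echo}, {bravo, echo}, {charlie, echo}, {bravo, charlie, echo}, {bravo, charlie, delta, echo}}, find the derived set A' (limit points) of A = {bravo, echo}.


A' = {bravo, charlie, delta}

For each x ∈ X, list the open sets U ∈ τ with x ∈ U, then check whether U ∩ (A ∖ {x}) ≠ ∅ for every such U.
  x = bravo: opens ∋ x are {bravo, echo}, {bravo, charlie, echo}, {bravo, charlie, delta, echo}; each meets A ∖ {bravo}, so x IS a limit point.
  x = charlie: opens ∋ x are {charlie, echo}, {bravo, charlie, echo}, {bravo, charlie, delta, echo}; each meets A ∖ {charlie}, so x IS a limit point.
  x = delta: opens ∋ x are {bravo, charlie, delta, echo}; each meets A ∖ {delta}, so x IS a limit point.
  x = echo: open {echo} ∋ x has {echo} ∩ (A ∖ {echo}) = ∅, so x is NOT a limit point.
Collecting: A' = {bravo, charlie, delta}.


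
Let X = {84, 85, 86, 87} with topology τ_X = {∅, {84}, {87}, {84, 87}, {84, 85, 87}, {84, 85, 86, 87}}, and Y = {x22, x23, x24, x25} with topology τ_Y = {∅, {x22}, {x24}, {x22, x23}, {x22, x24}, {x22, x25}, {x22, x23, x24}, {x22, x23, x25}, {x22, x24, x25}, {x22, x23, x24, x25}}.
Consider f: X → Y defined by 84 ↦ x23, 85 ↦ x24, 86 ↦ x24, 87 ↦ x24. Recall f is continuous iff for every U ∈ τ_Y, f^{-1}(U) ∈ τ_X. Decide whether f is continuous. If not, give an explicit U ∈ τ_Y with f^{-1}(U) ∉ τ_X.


f is NOT continuous.

Compute f^{-1}(U) for each U ∈ τ_Y:
  U = ∅: f^{-1}(U) = ∅ ∈ τ_X ✓.
  U = {x22}: f^{-1}(U) = ∅ ∈ τ_X ✓.
  U = {x24}: f^{-1}(U) = {85, 86, 87} ∉ τ_X ✗.
  U = {x22, x23}: f^{-1}(U) = {84} ∈ τ_X ✓.
  U = {x22, x24}: f^{-1}(U) = {85, 86, 87} ∉ τ_X ✗.
  U = {x22, x25}: f^{-1}(U) = ∅ ∈ τ_X ✓.
  U = {x22, x23, x24}: f^{-1}(U) = {84, 85, 86, 87} ∈ τ_X ✓.
  U = {x22, x23, x25}: f^{-1}(U) = {84} ∈ τ_X ✓.
  U = {x22, x24, x25}: f^{-1}(U) = {85, 86, 87} ∉ τ_X ✗.
  U = {x22, x23, x24, x25}: f^{-1}(U) = {84, 85, 86, 87} ∈ τ_X ✓.
Found U = {x24} with f^{-1}(U) = {85, 86, 87} not in τ_X. Therefore f is NOT continuous.


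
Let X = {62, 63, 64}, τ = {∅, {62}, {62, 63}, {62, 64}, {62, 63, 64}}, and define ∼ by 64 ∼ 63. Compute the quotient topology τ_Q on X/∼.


X/∼ = {[62], [63=64]}; |τ_Q| = 3.

Equivalence classes: [62], [63=64].
Quotient map π: X → X/∼ sends 62 ↦ [62], 63 ↦ [63=64], 64 ↦ [63=64].
For each subset V ⊆ X/∼, compute π^{-1}(V) ⊆ X and check whether π^{-1}(V) ∈ τ. V is open in τ_Q iff π^{-1}(V) ∈ τ.
  V = {}: π^{-1}(V) = ∅ ∈ τ ✓.
  V = {[62]}: π^{-1}(V) = {62} ∈ τ ✓.
  V = {[63=64]}: π^{-1}(V) = {63, 64} ∉ τ ✗.
  V = {[62], [63=64]}: π^{-1}(V) = {62, 63, 64} ∈ τ ✓.
Open sets in the quotient: τ_Q = {{}, {[62]}, {[62], [63=64]}} (3 elements).


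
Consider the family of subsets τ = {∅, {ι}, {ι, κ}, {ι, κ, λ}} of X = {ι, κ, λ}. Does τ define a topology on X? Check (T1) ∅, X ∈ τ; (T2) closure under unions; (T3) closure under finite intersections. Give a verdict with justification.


τ IS a topology on X.

Axiom (T1): ∅ ∈ τ? Yes; X ∈ τ? Yes.
Axiom (T2/T3): check pairwise unions and intersections of members of τ.
All pairwise intersections and unions checked — each lies in τ. Therefore τ satisfies (T1), (T2), (T3): it IS a topology on X.


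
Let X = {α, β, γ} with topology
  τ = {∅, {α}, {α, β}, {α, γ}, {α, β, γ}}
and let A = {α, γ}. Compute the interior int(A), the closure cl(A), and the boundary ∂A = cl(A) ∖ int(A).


int(A) = {α, γ}, cl(A) = {α, β, γ}, ∂A = {β}.

Closed sets in (X, τ) are complements of opens:
  closed(X, τ) = {∅, {β}, {γ}, {β, γ}, {α, β, γ}}.
int(A) = ⋃ {U ∈ τ : U ⊆ A}. Opens contained in A: ∅, {α}, {α, γ}.
Taking the union of these: int(A) = {α, γ}.
cl(A) = ⋂ {C closed : A ⊆ C}. Closed sets containing A: {α, β, γ}.
Intersecting these: cl(A) = {α, β, γ}.
∂A = cl(A) ∖ int(A) = {α, β, γ} ∖ {α, γ} = {β}.


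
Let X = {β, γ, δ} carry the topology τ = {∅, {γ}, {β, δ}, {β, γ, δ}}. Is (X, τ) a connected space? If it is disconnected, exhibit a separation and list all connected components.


(X, τ) is disconnected; components = [{γ}, {β, δ}].

Find clopen sets (U ∈ τ with X ∖ U ∈ τ):
  U = ∅, X ∖ U = {β, γ, δ} — both open, so U is clopen.
  U = {γ}, X ∖ U = {β, δ} — both open, so U is clopen.
  U = {β, δ}, X ∖ U = {γ} — both open, so U is clopen.
  U = {β, γ, δ}, X ∖ U = ∅ — both open, so U is clopen.
Nontrivial clopen(s) exist: e.g. {γ}. So (X, τ) is disconnected.
Compute connected components by grouping points that agree on all clopens:
  component: {γ}
  component: {β, δ}


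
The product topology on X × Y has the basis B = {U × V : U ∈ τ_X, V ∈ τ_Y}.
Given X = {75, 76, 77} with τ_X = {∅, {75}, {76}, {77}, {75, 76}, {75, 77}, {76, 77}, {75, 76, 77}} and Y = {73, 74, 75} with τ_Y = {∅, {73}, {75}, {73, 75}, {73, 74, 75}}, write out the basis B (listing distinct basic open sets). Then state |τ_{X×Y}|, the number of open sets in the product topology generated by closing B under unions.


Basis B = {∅ × ∅, {75} × {73}, {75} × {75}, {76} × {73}, {76} × {75}, {77} × {73}, {77} × {75}, {75} × {73, 75}, {75, 76} × {73}, {75, 77} × {73}, {75, 76} × {75}, {75, 77} × {75}, {76} × {73, 75}, {76, 77} × {73}, {76, 77} × {75}, {77} × {73, 75}, {75} × {73, 74, 75}, {75, 76, 77} × {73}, {75, 76, 77} × {75}, {76} × {73, 74, 75}, {77} × {73, 74, 75}, {75, 76} × {73, 75}, {75, 77} × {73, 75}, {76, 77} × {73, 75}, {75, 76} × {73, 74, 75}, {75, 77} × {73, 74, 75}, {75, 76, 77} × {73, 75}, {76, 77} × {73, 74, 75}, {75, 76, 77} × {73, 74, 75}}; |τ_{X×Y}| = 125.

Enumerate products U × V with U ∈ τ_X, V ∈ τ_Y (deduplicated):
  ∅ × ∅ = {} (∅)
  {75} × {73} = {(75,73)}
  {75} × {75} = {(75,75)}
  {76} × {73} = {(76,73)}
  {76} × {75} = {(76,75)}
  {77} × {73} = {(77,73)}
  {77} × {75} = {(77,75)}
  {75} × {73, 75} = {(75,73), (75,75)}
  {75, 76} × {73} = {(75,73), (76,73)}
  {75, 77} × {73} = {(75,73), (77,73)}
  {75, 76} × {75} = {(75,75), (76,75)}
  {75, 77} × {75} = {(75,75), (77,75)}
  {76} × {73, 75} = {(76,73), (76,75)}
  {76, 77} × {73} = {(76,73), (77,73)}
  {76, 77} × {75} = {(76,75), (77,75)}
  {77} × {73, 75} = {(77,73), (77,75)}
  {75} × {73, 74, 75} = {(75,73), (75,74), (75,75)}
  {75, 76, 77} × {73} = {(75,73), (76,73), (77,73)}
  {75, 76, 77} × {75} = {(75,75), (76,75), (77,75)}
  {76} × {73, 74, 75} = {(76,73), (76,74), (76,75)}
  {77} × {73, 74, 75} = {(77,73), (77,74), (77,75)}
  {75, 76} × {73, 75} = {(75,73), (75,75), (76,73), (76,75)}
  {75, 77} × {73, 75} = {(75,73), (75,75), (77,73), (77,75)}
  {76, 77} × {73, 75} = {(76,73), (76,75), (77,73), (77,75)}
  {75, 76} × {73, 74, 75} = {(75,73), (75,74), (75,75), (76,73), (76,74), (76,75)}
  {75, 77} × {73, 74, 75} = {(75,73), (75,74), (75,75), (77,73), (77,74), (77,75)}
  {75, 76, 77} × {73, 75} = {(75,73), (75,75), (76,73), (76,75), (77,73), (77,75)}
  {76, 77} × {73, 74, 75} = {(76,73), (76,74), (76,75), (77,73), (77,74), (77,75)}
  {75, 76, 77} × {73, 74, 75} = {(75,73), (75,74), (75,75), (76,73), (76,74), (76,75), (77,73), (77,74), (77,75)}
These 29 distinct sets form the basis B.
Close under arbitrary unions to get τ_{X×Y}; counting gives |τ_{X×Y}| = 125.


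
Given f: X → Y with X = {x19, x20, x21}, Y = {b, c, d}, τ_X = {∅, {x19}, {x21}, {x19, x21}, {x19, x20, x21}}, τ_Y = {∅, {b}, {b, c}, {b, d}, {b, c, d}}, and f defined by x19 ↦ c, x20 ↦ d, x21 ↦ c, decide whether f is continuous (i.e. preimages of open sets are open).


f is NOT continuous.

Compute f^{-1}(U) for each U ∈ τ_Y:
  U = ∅: f^{-1}(U) = ∅ ∈ τ_X ✓.
  U = {b}: f^{-1}(U) = ∅ ∈ τ_X ✓.
  U = {b, c}: f^{-1}(U) = {x19, x21} ∈ τ_X ✓.
  U = {b, d}: f^{-1}(U) = {x20} ∉ τ_X ✗.
  U = {b, c, d}: f^{-1}(U) = {x19, x20, x21} ∈ τ_X ✓.
Found U = {b, d} with f^{-1}(U) = {x20} not in τ_X. Therefore f is NOT continuous.


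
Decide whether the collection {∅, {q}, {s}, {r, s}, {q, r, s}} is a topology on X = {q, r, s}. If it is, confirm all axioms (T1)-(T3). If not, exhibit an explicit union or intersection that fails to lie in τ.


τ is NOT a topology on X.

Axiom (T1): ∅ ∈ τ? Yes; X ∈ τ? Yes.
Axiom (T2/T3): check pairwise unions and intersections of members of τ.
Counterexample for (T2): {q} ∪ {s} = {q, s} ∉ τ. Therefore τ is NOT a topology.


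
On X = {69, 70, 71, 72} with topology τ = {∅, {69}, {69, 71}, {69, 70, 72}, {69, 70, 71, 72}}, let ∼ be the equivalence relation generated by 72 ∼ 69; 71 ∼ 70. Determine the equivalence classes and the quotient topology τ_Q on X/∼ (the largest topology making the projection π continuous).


X/∼ = {[69=72], [70=71]}; |τ_Q| = 2.

Equivalence classes: [69=72], [70=71].
Quotient map π: X → X/∼ sends 69 ↦ [69=72], 70 ↦ [70=71], 71 ↦ [70=71], 72 ↦ [69=72].
For each subset V ⊆ X/∼, compute π^{-1}(V) ⊆ X and check whether π^{-1}(V) ∈ τ. V is open in τ_Q iff π^{-1}(V) ∈ τ.
  V = {}: π^{-1}(V) = ∅ ∈ τ ✓.
  V = {[69=72]}: π^{-1}(V) = {69, 72} ∉ τ ✗.
  V = {[70=71]}: π^{-1}(V) = {70, 71} ∉ τ ✗.
  V = {[69=72], [70=71]}: π^{-1}(V) = {69, 70, 71, 72} ∈ τ ✓.
Open sets in the quotient: τ_Q = {{}, {[69=72], [70=71]}} (2 elements).


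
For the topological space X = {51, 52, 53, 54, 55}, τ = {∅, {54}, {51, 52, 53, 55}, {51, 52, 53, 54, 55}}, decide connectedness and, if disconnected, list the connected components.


(X, τ) is disconnected; components = [{54}, {51, 52, 53, 55}].

Find clopen sets (U ∈ τ with X ∖ U ∈ τ):
  U = ∅, X ∖ U = {51, 52, 53, 54, 55} — both open, so U is clopen.
  U = {54}, X ∖ U = {51, 52, 53, 55} — both open, so U is clopen.
  U = {51, 52, 53, 55}, X ∖ U = {54} — both open, so U is clopen.
  U = {51, 52, 53, 54, 55}, X ∖ U = ∅ — both open, so U is clopen.
Nontrivial clopen(s) exist: e.g. {51, 52, 53, 55}. So (X, τ) is disconnected.
Compute connected components by grouping points that agree on all clopens:
  component: {54}
  component: {51, 52, 53, 55}


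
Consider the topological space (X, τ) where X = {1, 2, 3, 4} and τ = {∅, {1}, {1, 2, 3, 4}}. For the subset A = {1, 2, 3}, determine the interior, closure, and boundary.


int(A) = {1}, cl(A) = {1, 2, 3, 4}, ∂A = {2, 3, 4}.

Closed sets in (X, τ) are complements of opens:
  closed(X, τ) = {∅, {2, 3, 4}, {1, 2, 3, 4}}.
int(A) = ⋃ {U ∈ τ : U ⊆ A}. Opens contained in A: ∅, {1}.
Taking the union of these: int(A) = {1}.
cl(A) = ⋂ {C closed : A ⊆ C}. Closed sets containing A: {1, 2, 3, 4}.
Intersecting these: cl(A) = {1, 2, 3, 4}.
∂A = cl(A) ∖ int(A) = {1, 2, 3, 4} ∖ {1} = {2, 3, 4}.


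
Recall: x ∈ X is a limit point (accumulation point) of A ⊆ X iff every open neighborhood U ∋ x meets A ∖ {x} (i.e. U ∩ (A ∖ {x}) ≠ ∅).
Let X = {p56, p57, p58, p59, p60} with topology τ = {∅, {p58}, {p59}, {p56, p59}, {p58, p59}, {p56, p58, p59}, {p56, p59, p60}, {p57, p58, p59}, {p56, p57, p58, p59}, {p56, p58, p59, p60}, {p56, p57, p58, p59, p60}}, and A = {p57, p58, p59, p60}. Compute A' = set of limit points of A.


A' = {p56, p57, p60}

For each x ∈ X, list the open sets U ∈ τ with x ∈ U, then check whether U ∩ (A ∖ {x}) ≠ ∅ for every such U.
  x = p56: opens ∋ x are {p56, p59}, {p56, p58, p59}, {p56, p59, p60}, {p56, p57, p58, p59}, {p56, p58, p59, p60}, {p56, p57, p58, p59, p60}; each meets A ∖ {p56}, so x IS a limit point.
  x = p57: opens ∋ x are {p57, p58, p59}, {p56, p57, p58, p59}, {p56, p57, p58, p59, p60}; each meets A ∖ {p57}, so x IS a limit point.
  x = p58: open {p58} ∋ x has {p58} ∩ (A ∖ {p58}) = ∅, so x is NOT a limit point.
  x = p59: open {p59} ∋ x has {p59} ∩ (A ∖ {p59}) = ∅, so x is NOT a limit point.
  x = p60: opens ∋ x are {p56, p59, p60}, {p56, p58, p59, p60}, {p56, p57, p58, p59, p60}; each meets A ∖ {p60}, so x IS a limit point.
Collecting: A' = {p56, p57, p60}.


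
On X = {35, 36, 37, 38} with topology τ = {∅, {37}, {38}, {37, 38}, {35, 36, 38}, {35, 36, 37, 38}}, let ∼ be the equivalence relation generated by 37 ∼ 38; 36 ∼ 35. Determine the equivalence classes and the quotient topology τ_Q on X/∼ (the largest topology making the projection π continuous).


X/∼ = {[35=36], [37=38]}; |τ_Q| = 3.

Equivalence classes: [35=36], [37=38].
Quotient map π: X → X/∼ sends 35 ↦ [35=36], 36 ↦ [35=36], 37 ↦ [37=38], 38 ↦ [37=38].
For each subset V ⊆ X/∼, compute π^{-1}(V) ⊆ X and check whether π^{-1}(V) ∈ τ. V is open in τ_Q iff π^{-1}(V) ∈ τ.
  V = {}: π^{-1}(V) = ∅ ∈ τ ✓.
  V = {[35=36]}: π^{-1}(V) = {35, 36} ∉ τ ✗.
  V = {[37=38]}: π^{-1}(V) = {37, 38} ∈ τ ✓.
  V = {[35=36], [37=38]}: π^{-1}(V) = {35, 36, 37, 38} ∈ τ ✓.
Open sets in the quotient: τ_Q = {{}, {[37=38]}, {[35=36], [37=38]}} (3 elements).


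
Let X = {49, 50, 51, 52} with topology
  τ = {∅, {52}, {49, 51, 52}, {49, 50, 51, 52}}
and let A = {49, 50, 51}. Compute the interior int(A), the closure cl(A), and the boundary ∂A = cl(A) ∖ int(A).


int(A) = ∅, cl(A) = {49, 50, 51}, ∂A = {49, 50, 51}.

Closed sets in (X, τ) are complements of opens:
  closed(X, τ) = {∅, {50}, {49, 50, 51}, {49, 50, 51, 52}}.
int(A) = ⋃ {U ∈ τ : U ⊆ A}. Opens contained in A: ∅.
Taking the union of these: int(A) = ∅.
cl(A) = ⋂ {C closed : A ⊆ C}. Closed sets containing A: {49, 50, 51}, {49, 50, 51, 52}.
Intersecting these: cl(A) = {49, 50, 51}.
∂A = cl(A) ∖ int(A) = {49, 50, 51} ∖ ∅ = {49, 50, 51}.


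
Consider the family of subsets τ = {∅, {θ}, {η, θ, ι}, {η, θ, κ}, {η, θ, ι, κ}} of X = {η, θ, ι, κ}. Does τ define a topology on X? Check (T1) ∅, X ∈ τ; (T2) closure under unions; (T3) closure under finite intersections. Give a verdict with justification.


τ is NOT a topology on X.

Axiom (T1): ∅ ∈ τ? Yes; X ∈ τ? Yes.
Axiom (T2/T3): check pairwise unions and intersections of members of τ.
Counterexample for (T3): {η, θ, ι} ∩ {η, θ, κ} = {η, θ} ∉ τ. Therefore τ is NOT a topology.


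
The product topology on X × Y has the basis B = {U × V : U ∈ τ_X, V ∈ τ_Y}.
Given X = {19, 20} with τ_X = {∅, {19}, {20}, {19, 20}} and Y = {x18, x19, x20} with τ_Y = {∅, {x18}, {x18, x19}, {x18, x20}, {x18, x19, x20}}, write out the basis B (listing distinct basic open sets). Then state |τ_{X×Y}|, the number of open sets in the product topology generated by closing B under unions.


Basis B = {∅ × ∅, {19} × {x18}, {20} × {x18}, {19} × {x18, x19}, {19} × {x18, x20}, {19, 20} × {x18}, {20} × {x18, x19}, {20} × {x18, x20}, {19} × {x18, x19, x20}, {20} × {x18, x19, x20}, {19, 20} × {x18, x19}, {19, 20} × {x18, x20}, {19, 20} × {x18, x19, x20}}; |τ_{X×Y}| = 25.

Enumerate products U × V with U ∈ τ_X, V ∈ τ_Y (deduplicated):
  ∅ × ∅ = {} (∅)
  {19} × {x18} = {(19,x18)}
  {20} × {x18} = {(20,x18)}
  {19} × {x18, x19} = {(19,x18), (19,x19)}
  {19} × {x18, x20} = {(19,x18), (19,x20)}
  {19, 20} × {x18} = {(19,x18), (20,x18)}
  {20} × {x18, x19} = {(20,x18), (20,x19)}
  {20} × {x18, x20} = {(20,x18), (20,x20)}
  {19} × {x18, x19, x20} = {(19,x18), (19,x19), (19,x20)}
  {20} × {x18, x19, x20} = {(20,x18), (20,x19), (20,x20)}
  {19, 20} × {x18, x19} = {(19,x18), (19,x19), (20,x18), (20,x19)}
  {19, 20} × {x18, x20} = {(19,x18), (19,x20), (20,x18), (20,x20)}
  {19, 20} × {x18, x19, x20} = {(19,x18), (19,x19), (19,x20), (20,x18), (20,x19), (20,x20)}
These 13 distinct sets form the basis B.
Close under arbitrary unions to get τ_{X×Y}; counting gives |τ_{X×Y}| = 25.


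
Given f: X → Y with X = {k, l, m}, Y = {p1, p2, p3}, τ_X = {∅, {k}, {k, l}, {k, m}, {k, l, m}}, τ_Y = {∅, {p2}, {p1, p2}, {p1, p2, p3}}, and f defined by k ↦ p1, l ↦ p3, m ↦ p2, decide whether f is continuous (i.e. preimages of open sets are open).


f is NOT continuous.

Compute f^{-1}(U) for each U ∈ τ_Y:
  U = ∅: f^{-1}(U) = ∅ ∈ τ_X ✓.
  U = {p2}: f^{-1}(U) = {m} ∉ τ_X ✗.
  U = {p1, p2}: f^{-1}(U) = {k, m} ∈ τ_X ✓.
  U = {p1, p2, p3}: f^{-1}(U) = {k, l, m} ∈ τ_X ✓.
Found U = {p2} with f^{-1}(U) = {m} not in τ_X. Therefore f is NOT continuous.


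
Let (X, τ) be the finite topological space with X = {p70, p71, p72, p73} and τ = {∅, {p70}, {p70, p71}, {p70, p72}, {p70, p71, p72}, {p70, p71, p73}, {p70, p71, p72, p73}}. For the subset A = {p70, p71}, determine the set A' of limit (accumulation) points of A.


A' = {p71, p72, p73}

For each x ∈ X, list the open sets U ∈ τ with x ∈ U, then check whether U ∩ (A ∖ {x}) ≠ ∅ for every such U.
  x = p70: open {p70} ∋ x has {p70} ∩ (A ∖ {p70}) = ∅, so x is NOT a limit point.
  x = p71: opens ∋ x are {p70, p71}, {p70, p71, p72}, {p70, p71, p73}, {p70, p71, p72, p73}; each meets A ∖ {p71}, so x IS a limit point.
  x = p72: opens ∋ x are {p70, p72}, {p70, p71, p72}, {p70, p71, p72, p73}; each meets A ∖ {p72}, so x IS a limit point.
  x = p73: opens ∋ x are {p70, p71, p73}, {p70, p71, p72, p73}; each meets A ∖ {p73}, so x IS a limit point.
Collecting: A' = {p71, p72, p73}.


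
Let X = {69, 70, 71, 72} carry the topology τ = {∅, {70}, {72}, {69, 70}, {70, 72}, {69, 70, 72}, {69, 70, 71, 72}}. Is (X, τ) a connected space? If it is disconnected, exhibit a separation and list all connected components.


(X, τ) is connected.

Find clopen sets (U ∈ τ with X ∖ U ∈ τ):
  U = ∅, X ∖ U = {69, 70, 71, 72} — both open, so U is clopen.
  U = {69, 70, 71, 72}, X ∖ U = ∅ — both open, so U is clopen.
Only trivial clopens (∅ and X) exist, so (X, τ) is connected.
Compute connected components by grouping points that agree on all clopens:
  component: {69, 70, 71, 72}


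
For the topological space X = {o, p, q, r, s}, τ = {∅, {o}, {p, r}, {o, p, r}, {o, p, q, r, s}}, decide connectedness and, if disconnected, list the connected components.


(X, τ) is connected.

Find clopen sets (U ∈ τ with X ∖ U ∈ τ):
  U = ∅, X ∖ U = {o, p, q, r, s} — both open, so U is clopen.
  U = {o, p, q, r, s}, X ∖ U = ∅ — both open, so U is clopen.
Only trivial clopens (∅ and X) exist, so (X, τ) is connected.
Compute connected components by grouping points that agree on all clopens:
  component: {o, p, q, r, s}


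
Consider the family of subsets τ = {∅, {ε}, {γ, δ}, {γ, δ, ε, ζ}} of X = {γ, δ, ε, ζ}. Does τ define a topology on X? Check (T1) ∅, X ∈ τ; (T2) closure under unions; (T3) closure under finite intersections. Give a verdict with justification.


τ is NOT a topology on X.

Axiom (T1): ∅ ∈ τ? Yes; X ∈ τ? Yes.
Axiom (T2/T3): check pairwise unions and intersections of members of τ.
Counterexample for (T2): {ε} ∪ {γ, δ} = {γ, δ, ε} ∉ τ. Therefore τ is NOT a topology.


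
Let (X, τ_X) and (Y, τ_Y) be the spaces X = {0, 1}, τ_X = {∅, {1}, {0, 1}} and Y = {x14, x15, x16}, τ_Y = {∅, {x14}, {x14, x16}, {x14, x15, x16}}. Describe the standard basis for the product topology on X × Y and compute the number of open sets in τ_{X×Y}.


Basis B = {∅ × ∅, {1} × {x14}, {0, 1} × {x14}, {1} × {x14, x16}, {1} × {x14, x15, x16}, {0, 1} × {x14, x16}, {0, 1} × {x14, x15, x16}}; |τ_{X×Y}| = 10.

Enumerate products U × V with U ∈ τ_X, V ∈ τ_Y (deduplicated):
  ∅ × ∅ = {} (∅)
  {1} × {x14} = {(1,x14)}
  {0, 1} × {x14} = {(0,x14), (1,x14)}
  {1} × {x14, x16} = {(1,x14), (1,x16)}
  {1} × {x14, x15, x16} = {(1,x14), (1,x15), (1,x16)}
  {0, 1} × {x14, x16} = {(0,x14), (0,x16), (1,x14), (1,x16)}
  {0, 1} × {x14, x15, x16} = {(0,x14), (0,x15), (0,x16), (1,x14), (1,x15), (1,x16)}
These 7 distinct sets form the basis B.
Close under arbitrary unions to get τ_{X×Y}; counting gives |τ_{X×Y}| = 10.


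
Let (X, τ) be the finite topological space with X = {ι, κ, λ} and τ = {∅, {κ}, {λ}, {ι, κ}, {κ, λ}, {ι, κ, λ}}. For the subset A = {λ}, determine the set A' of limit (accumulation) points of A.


A' = ∅

For each x ∈ X, list the open sets U ∈ τ with x ∈ U, then check whether U ∩ (A ∖ {x}) ≠ ∅ for every such U.
  x = ι: open {ι, κ} ∋ x has {ι, κ} ∩ (A ∖ {ι}) = ∅, so x is NOT a limit point.
  x = κ: open {κ} ∋ x has {κ} ∩ (A ∖ {κ}) = ∅, so x is NOT a limit point.
  x = λ: open {λ} ∋ x has {λ} ∩ (A ∖ {λ}) = ∅, so x is NOT a limit point.
Collecting: A' = ∅.


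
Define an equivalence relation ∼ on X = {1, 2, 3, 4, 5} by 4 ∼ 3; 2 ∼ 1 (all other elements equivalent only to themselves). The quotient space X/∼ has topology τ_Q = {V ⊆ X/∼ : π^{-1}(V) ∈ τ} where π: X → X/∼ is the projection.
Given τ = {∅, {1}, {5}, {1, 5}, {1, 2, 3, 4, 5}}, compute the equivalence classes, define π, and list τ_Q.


X/∼ = {[1=2], [3=4], [5]}; |τ_Q| = 3.

Equivalence classes: [1=2], [3=4], [5].
Quotient map π: X → X/∼ sends 1 ↦ [1=2], 2 ↦ [1=2], 3 ↦ [3=4], 4 ↦ [3=4], 5 ↦ [5].
For each subset V ⊆ X/∼, compute π^{-1}(V) ⊆ X and check whether π^{-1}(V) ∈ τ. V is open in τ_Q iff π^{-1}(V) ∈ τ.
  V = {}: π^{-1}(V) = ∅ ∈ τ ✓.
  V = {[1=2]}: π^{-1}(V) = {1, 2} ∉ τ ✗.
  V = {[3=4]}: π^{-1}(V) = {3, 4} ∉ τ ✗.
  V = {[1=2], [3=4]}: π^{-1}(V) = {1, 2, 3, 4} ∉ τ ✗.
  V = {[5]}: π^{-1}(V) = {5} ∈ τ ✓.
  V = {[1=2], [5]}: π^{-1}(V) = {1, 2, 5} ∉ τ ✗.
  V = {[3=4], [5]}: π^{-1}(V) = {3, 4, 5} ∉ τ ✗.
  V = {[1=2], [3=4], [5]}: π^{-1}(V) = {1, 2, 3, 4, 5} ∈ τ ✓.
Open sets in the quotient: τ_Q = {{}, {[5]}, {[1=2], [3=4], [5]}} (3 elements).


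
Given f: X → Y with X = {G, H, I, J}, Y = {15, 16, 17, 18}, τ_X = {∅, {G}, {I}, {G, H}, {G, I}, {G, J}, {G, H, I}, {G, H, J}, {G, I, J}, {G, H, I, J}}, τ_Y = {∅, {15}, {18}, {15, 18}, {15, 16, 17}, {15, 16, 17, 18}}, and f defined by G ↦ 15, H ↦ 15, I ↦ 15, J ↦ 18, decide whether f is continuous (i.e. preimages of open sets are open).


f is NOT continuous.

Compute f^{-1}(U) for each U ∈ τ_Y:
  U = ∅: f^{-1}(U) = ∅ ∈ τ_X ✓.
  U = {15}: f^{-1}(U) = {G, H, I} ∈ τ_X ✓.
  U = {18}: f^{-1}(U) = {J} ∉ τ_X ✗.
  U = {15, 18}: f^{-1}(U) = {G, H, I, J} ∈ τ_X ✓.
  U = {15, 16, 17}: f^{-1}(U) = {G, H, I} ∈ τ_X ✓.
  U = {15, 16, 17, 18}: f^{-1}(U) = {G, H, I, J} ∈ τ_X ✓.
Found U = {18} with f^{-1}(U) = {J} not in τ_X. Therefore f is NOT continuous.


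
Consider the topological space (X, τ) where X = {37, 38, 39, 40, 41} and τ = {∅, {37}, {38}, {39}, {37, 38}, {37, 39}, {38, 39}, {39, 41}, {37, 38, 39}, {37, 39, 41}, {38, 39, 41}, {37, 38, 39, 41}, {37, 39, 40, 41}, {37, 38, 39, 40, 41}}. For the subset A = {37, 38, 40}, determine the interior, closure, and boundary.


int(A) = {37, 38}, cl(A) = {37, 38, 40}, ∂A = {40}.

Closed sets in (X, τ) are complements of opens:
  closed(X, τ) = {∅, {38}, {40}, {37, 40}, {38, 40}, {40, 41}, {37, 38, 40}, {37, 40, 41}, {38, 40, 41}, {39, 40, 41}, {37, 38, 40, 41}, {37, 39, 40, 41}, {38, 39, 40, 41}, {37, 38, 39, 40, 41}}.
int(A) = ⋃ {U ∈ τ : U ⊆ A}. Opens contained in A: ∅, {37}, {38}, {37, 38}.
Taking the union of these: int(A) = {37, 38}.
cl(A) = ⋂ {C closed : A ⊆ C}. Closed sets containing A: {37, 38, 40}, {37, 38, 40, 41}, {37, 38, 39, 40, 41}.
Intersecting these: cl(A) = {37, 38, 40}.
∂A = cl(A) ∖ int(A) = {37, 38, 40} ∖ {37, 38} = {40}.


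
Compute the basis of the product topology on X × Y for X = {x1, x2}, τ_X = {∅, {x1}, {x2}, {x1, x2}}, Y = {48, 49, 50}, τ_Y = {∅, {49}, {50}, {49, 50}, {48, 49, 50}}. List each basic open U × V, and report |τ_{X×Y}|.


Basis B = {∅ × ∅, {x1} × {49}, {x1} × {50}, {x2} × {49}, {x2} × {50}, {x1} × {49, 50}, {x1, x2} × {49}, {x1, x2} × {50}, {x2} × {49, 50}, {x1} × {48, 49, 50}, {x2} × {48, 49, 50}, {x1, x2} × {49, 50}, {x1, x2} × {48, 49, 50}}; |τ_{X×Y}| = 25.

Enumerate products U × V with U ∈ τ_X, V ∈ τ_Y (deduplicated):
  ∅ × ∅ = {} (∅)
  {x1} × {49} = {(x1,49)}
  {x1} × {50} = {(x1,50)}
  {x2} × {49} = {(x2,49)}
  {x2} × {50} = {(x2,50)}
  {x1} × {49, 50} = {(x1,49), (x1,50)}
  {x1, x2} × {49} = {(x1,49), (x2,49)}
  {x1, x2} × {50} = {(x1,50), (x2,50)}
  {x2} × {49, 50} = {(x2,49), (x2,50)}
  {x1} × {48, 49, 50} = {(x1,48), (x1,49), (x1,50)}
  {x2} × {48, 49, 50} = {(x2,48), (x2,49), (x2,50)}
  {x1, x2} × {49, 50} = {(x1,49), (x1,50), (x2,49), (x2,50)}
  {x1, x2} × {48, 49, 50} = {(x1,48), (x1,49), (x1,50), (x2,48), (x2,49), (x2,50)}
These 13 distinct sets form the basis B.
Close under arbitrary unions to get τ_{X×Y}; counting gives |τ_{X×Y}| = 25.


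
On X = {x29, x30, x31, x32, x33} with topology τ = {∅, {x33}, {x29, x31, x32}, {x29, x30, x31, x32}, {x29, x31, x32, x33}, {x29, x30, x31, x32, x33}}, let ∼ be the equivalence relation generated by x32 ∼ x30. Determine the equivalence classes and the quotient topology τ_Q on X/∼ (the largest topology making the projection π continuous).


X/∼ = {[x29], [x30=x32], [x31], [x33]}; |τ_Q| = 4.

Equivalence classes: [x29], [x30=x32], [x31], [x33].
Quotient map π: X → X/∼ sends x29 ↦ [x29], x30 ↦ [x30=x32], x31 ↦ [x31], x32 ↦ [x30=x32], x33 ↦ [x33].
For each subset V ⊆ X/∼, compute π^{-1}(V) ⊆ X and check whether π^{-1}(V) ∈ τ. V is open in τ_Q iff π^{-1}(V) ∈ τ.
  V = {}: π^{-1}(V) = ∅ ∈ τ ✓.
  V = {[x29]}: π^{-1}(V) = {x29} ∉ τ ✗.
  V = {[x30=x32]}: π^{-1}(V) = {x30, x32} ∉ τ ✗.
  V = {[x29], [x30=x32]}: π^{-1}(V) = {x29, x30, x32} ∉ τ ✗.
  V = {[x31]}: π^{-1}(V) = {x31} ∉ τ ✗.
  V = {[x29], [x31]}: π^{-1}(V) = {x29, x31} ∉ τ ✗.
  V = {[x30=x32], [x31]}: π^{-1}(V) = {x30, x31, x32} ∉ τ ✗.
  V = {[x29], [x30=x32], [x31]}: π^{-1}(V) = {x29, x30, x31, x32} ∈ τ ✓.
  V = {[x33]}: π^{-1}(V) = {x33} ∈ τ ✓.
  V = {[x29], [x33]}: π^{-1}(V) = {x29, x33} ∉ τ ✗.
  V = {[x30=x32], [x33]}: π^{-1}(V) = {x30, x32, x33} ∉ τ ✗.
  V = {[x29], [x30=x32], [x33]}: π^{-1}(V) = {x29, x30, x32, x33} ∉ τ ✗.
  V = {[x31], [x33]}: π^{-1}(V) = {x31, x33} ∉ τ ✗.
  V = {[x29], [x31], [x33]}: π^{-1}(V) = {x29, x31, x33} ∉ τ ✗.
  V = {[x30=x32], [x31], [x33]}: π^{-1}(V) = {x30, x31, x32, x33} ∉ τ ✗.
  V = {[x29], [x30=x32], [x31], [x33]}: π^{-1}(V) = {x29, x30, x31, x32, x33} ∈ τ ✓.
Open sets in the quotient: τ_Q = {{}, {[x29], [x30=x32], [x31]}, {[x33]}, {[x29], [x30=x32], [x31], [x33]}} (4 elements).


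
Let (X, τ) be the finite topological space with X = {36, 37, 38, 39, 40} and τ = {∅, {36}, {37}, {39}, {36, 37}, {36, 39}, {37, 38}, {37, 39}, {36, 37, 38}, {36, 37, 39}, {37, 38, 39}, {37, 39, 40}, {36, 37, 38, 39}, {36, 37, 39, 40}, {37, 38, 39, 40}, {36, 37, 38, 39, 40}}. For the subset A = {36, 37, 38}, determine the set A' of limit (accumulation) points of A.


A' = {38, 40}

For each x ∈ X, list the open sets U ∈ τ with x ∈ U, then check whether U ∩ (A ∖ {x}) ≠ ∅ for every such U.
  x = 36: open {36} ∋ x has {36} ∩ (A ∖ {36}) = ∅, so x is NOT a limit point.
  x = 37: open {37} ∋ x has {37} ∩ (A ∖ {37}) = ∅, so x is NOT a limit point.
  x = 38: opens ∋ x are {37, 38}, {36, 37, 38}, {37, 38, 39}, {36, 37, 38, 39}, {37, 38, 39, 40}, {36, 37, 38, 39, 40}; each meets A ∖ {38}, so x IS a limit point.
  x = 39: open {39} ∋ x has {39} ∩ (A ∖ {39}) = ∅, so x is NOT a limit point.
  x = 40: opens ∋ x are {37, 39, 40}, {36, 37, 39, 40}, {37, 38, 39, 40}, {36, 37, 38, 39, 40}; each meets A ∖ {40}, so x IS a limit point.
Collecting: A' = {38, 40}.


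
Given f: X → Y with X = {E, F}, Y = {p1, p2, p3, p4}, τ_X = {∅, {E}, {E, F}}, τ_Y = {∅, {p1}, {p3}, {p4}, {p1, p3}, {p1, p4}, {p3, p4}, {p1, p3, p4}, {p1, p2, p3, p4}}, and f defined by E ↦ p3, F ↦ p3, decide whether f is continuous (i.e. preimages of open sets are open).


f IS continuous.

Compute f^{-1}(U) for each U ∈ τ_Y:
  U = ∅: f^{-1}(U) = ∅ ∈ τ_X ✓.
  U = {p1}: f^{-1}(U) = ∅ ∈ τ_X ✓.
  U = {p3}: f^{-1}(U) = {E, F} ∈ τ_X ✓.
  U = {p4}: f^{-1}(U) = ∅ ∈ τ_X ✓.
  U = {p1, p3}: f^{-1}(U) = {E, F} ∈ τ_X ✓.
  U = {p1, p4}: f^{-1}(U) = ∅ ∈ τ_X ✓.
  U = {p3, p4}: f^{-1}(U) = {E, F} ∈ τ_X ✓.
  U = {p1, p3, p4}: f^{-1}(U) = {E, F} ∈ τ_X ✓.
  U = {p1, p2, p3, p4}: f^{-1}(U) = {E, F} ∈ τ_X ✓.
Every preimage lies in τ_X, so f IS continuous.


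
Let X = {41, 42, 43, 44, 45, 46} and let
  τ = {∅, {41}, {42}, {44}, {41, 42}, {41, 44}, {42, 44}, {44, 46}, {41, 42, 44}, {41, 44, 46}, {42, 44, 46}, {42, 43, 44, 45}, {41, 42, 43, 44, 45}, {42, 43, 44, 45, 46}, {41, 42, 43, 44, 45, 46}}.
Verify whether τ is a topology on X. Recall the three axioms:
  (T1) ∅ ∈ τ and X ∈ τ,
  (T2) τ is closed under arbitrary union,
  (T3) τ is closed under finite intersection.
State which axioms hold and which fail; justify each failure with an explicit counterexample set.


τ is NOT a topology on X.

Axiom (T1): ∅ ∈ τ? Yes; X ∈ τ? Yes.
Axiom (T2/T3): check pairwise unions and intersections of members of τ.
Counterexample for (T2): {41} ∪ {42, 44, 46} = {41, 42, 44, 46} ∉ τ. Therefore τ is NOT a topology.


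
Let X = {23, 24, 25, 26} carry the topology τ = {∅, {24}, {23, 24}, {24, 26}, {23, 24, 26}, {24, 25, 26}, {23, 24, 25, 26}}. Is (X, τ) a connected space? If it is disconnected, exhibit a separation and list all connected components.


(X, τ) is connected.

Find clopen sets (U ∈ τ with X ∖ U ∈ τ):
  U = ∅, X ∖ U = {23, 24, 25, 26} — both open, so U is clopen.
  U = {23, 24, 25, 26}, X ∖ U = ∅ — both open, so U is clopen.
Only trivial clopens (∅ and X) exist, so (X, τ) is connected.
Compute connected components by grouping points that agree on all clopens:
  component: {23, 24, 25, 26}


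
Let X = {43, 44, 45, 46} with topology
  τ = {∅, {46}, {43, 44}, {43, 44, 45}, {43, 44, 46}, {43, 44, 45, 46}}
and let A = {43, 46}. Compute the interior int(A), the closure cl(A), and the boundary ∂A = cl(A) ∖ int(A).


int(A) = {46}, cl(A) = {43, 44, 45, 46}, ∂A = {43, 44, 45}.

Closed sets in (X, τ) are complements of opens:
  closed(X, τ) = {∅, {45}, {46}, {45, 46}, {43, 44, 45}, {43, 44, 45, 46}}.
int(A) = ⋃ {U ∈ τ : U ⊆ A}. Opens contained in A: ∅, {46}.
Taking the union of these: int(A) = {46}.
cl(A) = ⋂ {C closed : A ⊆ C}. Closed sets containing A: {43, 44, 45, 46}.
Intersecting these: cl(A) = {43, 44, 45, 46}.
∂A = cl(A) ∖ int(A) = {43, 44, 45, 46} ∖ {46} = {43, 44, 45}.


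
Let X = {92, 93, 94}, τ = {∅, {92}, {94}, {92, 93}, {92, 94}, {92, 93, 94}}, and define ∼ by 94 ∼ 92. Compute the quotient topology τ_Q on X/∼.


X/∼ = {[92=94], [93]}; |τ_Q| = 3.

Equivalence classes: [92=94], [93].
Quotient map π: X → X/∼ sends 92 ↦ [92=94], 93 ↦ [93], 94 ↦ [92=94].
For each subset V ⊆ X/∼, compute π^{-1}(V) ⊆ X and check whether π^{-1}(V) ∈ τ. V is open in τ_Q iff π^{-1}(V) ∈ τ.
  V = {}: π^{-1}(V) = ∅ ∈ τ ✓.
  V = {[92=94]}: π^{-1}(V) = {92, 94} ∈ τ ✓.
  V = {[93]}: π^{-1}(V) = {93} ∉ τ ✗.
  V = {[92=94], [93]}: π^{-1}(V) = {92, 93, 94} ∈ τ ✓.
Open sets in the quotient: τ_Q = {{}, {[92=94]}, {[92=94], [93]}} (3 elements).


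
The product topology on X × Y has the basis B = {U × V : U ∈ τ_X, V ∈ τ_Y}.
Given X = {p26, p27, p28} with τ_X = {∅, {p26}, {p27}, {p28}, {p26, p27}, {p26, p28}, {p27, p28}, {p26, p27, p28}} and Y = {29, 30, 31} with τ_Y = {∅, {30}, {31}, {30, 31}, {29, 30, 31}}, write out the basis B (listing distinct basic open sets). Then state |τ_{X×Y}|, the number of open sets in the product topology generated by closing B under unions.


Basis B = {∅ × ∅, {p26} × {30}, {p26} × {31}, {p27} × {30}, {p27} × {31}, {p28} × {30}, {p28} × {31}, {p26} × {30, 31}, {p26, p27} × {30}, {p26, p28} × {30}, {p26, p27} × {31}, {p26, p28} × {31}, {p27} × {30, 31}, {p27, p28} × {30}, {p27, p28} × {31}, {p28} × {30, 31}, {p26} × {29, 30, 31}, {p26, p27, p28} × {30}, {p26, p27, p28} × {31}, {p27} × {29, 30, 31}, {p28} × {29, 30, 31}, {p26, p27} × {30, 31}, {p26, p28} × {30, 31}, {p27, p28} × {30, 31}, {p26, p27} × {29, 30, 31}, {p26, p28} × {29, 30, 31}, {p26, p27, p28} × {30, 31}, {p27, p28} × {29, 30, 31}, {p26, p27, p28} × {29, 30, 31}}; |τ_{X×Y}| = 125.

Enumerate products U × V with U ∈ τ_X, V ∈ τ_Y (deduplicated):
  ∅ × ∅ = {} (∅)
  {p26} × {30} = {(p26,30)}
  {p26} × {31} = {(p26,31)}
  {p27} × {30} = {(p27,30)}
  {p27} × {31} = {(p27,31)}
  {p28} × {30} = {(p28,30)}
  {p28} × {31} = {(p28,31)}
  {p26} × {30, 31} = {(p26,30), (p26,31)}
  {p26, p27} × {30} = {(p26,30), (p27,30)}
  {p26, p28} × {30} = {(p26,30), (p28,30)}
  {p26, p27} × {31} = {(p26,31), (p27,31)}
  {p26, p28} × {31} = {(p26,31), (p28,31)}
  {p27} × {30, 31} = {(p27,30), (p27,31)}
  {p27, p28} × {30} = {(p27,30), (p28,30)}
  {p27, p28} × {31} = {(p27,31), (p28,31)}
  {p28} × {30, 31} = {(p28,30), (p28,31)}
  {p26} × {29, 30, 31} = {(p26,29), (p26,30), (p26,31)}
  {p26, p27, p28} × {30} = {(p26,30), (p27,30), (p28,30)}
  {p26, p27, p28} × {31} = {(p26,31), (p27,31), (p28,31)}
  {p27} × {29, 30, 31} = {(p27,29), (p27,30), (p27,31)}
  {p28} × {29, 30, 31} = {(p28,29), (p28,30), (p28,31)}
  {p26, p27} × {30, 31} = {(p26,30), (p26,31), (p27,30), (p27,31)}
  {p26, p28} × {30, 31} = {(p26,30), (p26,31), (p28,30), (p28,31)}
  {p27, p28} × {30, 31} = {(p27,30), (p27,31), (p28,30), (p28,31)}
  {p26, p27} × {29, 30, 31} = {(p26,29), (p26,30), (p26,31), (p27,29), (p27,30), (p27,31)}
  {p26, p28} × {29, 30, 31} = {(p26,29), (p26,30), (p26,31), (p28,29), (p28,30), (p28,31)}
  {p26, p27, p28} × {30, 31} = {(p26,30), (p26,31), (p27,30), (p27,31), (p28,30), (p28,31)}
  {p27, p28} × {29, 30, 31} = {(p27,29), (p27,30), (p27,31), (p28,29), (p28,30), (p28,31)}
  {p26, p27, p28} × {29, 30, 31} = {(p26,29), (p26,30), (p26,31), (p27,29), (p27,30), (p27,31), (p28,29), (p28,30), (p28,31)}
These 29 distinct sets form the basis B.
Close under arbitrary unions to get τ_{X×Y}; counting gives |τ_{X×Y}| = 125.


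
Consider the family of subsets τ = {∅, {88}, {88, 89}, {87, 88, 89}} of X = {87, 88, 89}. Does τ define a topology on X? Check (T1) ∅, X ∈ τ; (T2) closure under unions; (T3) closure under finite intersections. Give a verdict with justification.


τ IS a topology on X.

Axiom (T1): ∅ ∈ τ? Yes; X ∈ τ? Yes.
Axiom (T2/T3): check pairwise unions and intersections of members of τ.
All pairwise intersections and unions checked — each lies in τ. Therefore τ satisfies (T1), (T2), (T3): it IS a topology on X.


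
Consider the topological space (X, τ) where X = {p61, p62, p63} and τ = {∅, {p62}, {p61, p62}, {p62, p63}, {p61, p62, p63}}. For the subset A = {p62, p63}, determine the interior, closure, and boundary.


int(A) = {p62, p63}, cl(A) = {p61, p62, p63}, ∂A = {p61}.

Closed sets in (X, τ) are complements of opens:
  closed(X, τ) = {∅, {p61}, {p63}, {p61, p63}, {p61, p62, p63}}.
int(A) = ⋃ {U ∈ τ : U ⊆ A}. Opens contained in A: ∅, {p62}, {p62, p63}.
Taking the union of these: int(A) = {p62, p63}.
cl(A) = ⋂ {C closed : A ⊆ C}. Closed sets containing A: {p61, p62, p63}.
Intersecting these: cl(A) = {p61, p62, p63}.
∂A = cl(A) ∖ int(A) = {p61, p62, p63} ∖ {p62, p63} = {p61}.


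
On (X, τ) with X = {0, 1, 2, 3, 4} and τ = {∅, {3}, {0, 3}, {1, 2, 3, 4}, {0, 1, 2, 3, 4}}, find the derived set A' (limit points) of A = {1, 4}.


A' = {1, 2, 4}

For each x ∈ X, list the open sets U ∈ τ with x ∈ U, then check whether U ∩ (A ∖ {x}) ≠ ∅ for every such U.
  x = 0: open {0, 3} ∋ x has {0, 3} ∩ (A ∖ {0}) = ∅, so x is NOT a limit point.
  x = 1: opens ∋ x are {1, 2, 3, 4}, {0, 1, 2, 3, 4}; each meets A ∖ {1}, so x IS a limit point.
  x = 2: opens ∋ x are {1, 2, 3, 4}, {0, 1, 2, 3, 4}; each meets A ∖ {2}, so x IS a limit point.
  x = 3: open {3} ∋ x has {3} ∩ (A ∖ {3}) = ∅, so x is NOT a limit point.
  x = 4: opens ∋ x are {1, 2, 3, 4}, {0, 1, 2, 3, 4}; each meets A ∖ {4}, so x IS a limit point.
Collecting: A' = {1, 2, 4}.


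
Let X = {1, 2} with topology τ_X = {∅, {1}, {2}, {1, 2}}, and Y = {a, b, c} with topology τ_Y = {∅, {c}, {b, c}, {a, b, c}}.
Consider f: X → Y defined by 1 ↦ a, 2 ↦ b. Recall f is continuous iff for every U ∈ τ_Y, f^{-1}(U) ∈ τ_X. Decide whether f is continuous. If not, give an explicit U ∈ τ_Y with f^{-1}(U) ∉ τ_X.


f IS continuous.

Compute f^{-1}(U) for each U ∈ τ_Y:
  U = ∅: f^{-1}(U) = ∅ ∈ τ_X ✓.
  U = {c}: f^{-1}(U) = ∅ ∈ τ_X ✓.
  U = {b, c}: f^{-1}(U) = {2} ∈ τ_X ✓.
  U = {a, b, c}: f^{-1}(U) = {1, 2} ∈ τ_X ✓.
Every preimage lies in τ_X, so f IS continuous.


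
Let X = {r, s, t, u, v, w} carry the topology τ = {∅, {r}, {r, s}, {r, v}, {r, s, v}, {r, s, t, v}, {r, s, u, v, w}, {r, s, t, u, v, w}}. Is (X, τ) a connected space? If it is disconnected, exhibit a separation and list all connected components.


(X, τ) is connected.

Find clopen sets (U ∈ τ with X ∖ U ∈ τ):
  U = ∅, X ∖ U = {r, s, t, u, v, w} — both open, so U is clopen.
  U = {r, s, t, u, v, w}, X ∖ U = ∅ — both open, so U is clopen.
Only trivial clopens (∅ and X) exist, so (X, τ) is connected.
Compute connected components by grouping points that agree on all clopens:
  component: {r, s, t, u, v, w}


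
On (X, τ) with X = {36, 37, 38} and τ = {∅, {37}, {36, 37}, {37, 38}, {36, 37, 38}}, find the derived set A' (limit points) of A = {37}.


A' = {36, 38}

For each x ∈ X, list the open sets U ∈ τ with x ∈ U, then check whether U ∩ (A ∖ {x}) ≠ ∅ for every such U.
  x = 36: opens ∋ x are {36, 37}, {36, 37, 38}; each meets A ∖ {36}, so x IS a limit point.
  x = 37: open {37} ∋ x has {37} ∩ (A ∖ {37}) = ∅, so x is NOT a limit point.
  x = 38: opens ∋ x are {37, 38}, {36, 37, 38}; each meets A ∖ {38}, so x IS a limit point.
Collecting: A' = {36, 38}.
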